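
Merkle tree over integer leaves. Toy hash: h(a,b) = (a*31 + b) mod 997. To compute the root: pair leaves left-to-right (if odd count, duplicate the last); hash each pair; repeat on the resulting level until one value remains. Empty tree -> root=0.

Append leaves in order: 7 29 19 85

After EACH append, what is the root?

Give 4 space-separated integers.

After append 7 (leaves=[7]):
  L0: [7]
  root=7
After append 29 (leaves=[7, 29]):
  L0: [7, 29]
  L1: h(7,29)=(7*31+29)%997=246 -> [246]
  root=246
After append 19 (leaves=[7, 29, 19]):
  L0: [7, 29, 19]
  L1: h(7,29)=(7*31+29)%997=246 h(19,19)=(19*31+19)%997=608 -> [246, 608]
  L2: h(246,608)=(246*31+608)%997=258 -> [258]
  root=258
After append 85 (leaves=[7, 29, 19, 85]):
  L0: [7, 29, 19, 85]
  L1: h(7,29)=(7*31+29)%997=246 h(19,85)=(19*31+85)%997=674 -> [246, 674]
  L2: h(246,674)=(246*31+674)%997=324 -> [324]
  root=324

Answer: 7 246 258 324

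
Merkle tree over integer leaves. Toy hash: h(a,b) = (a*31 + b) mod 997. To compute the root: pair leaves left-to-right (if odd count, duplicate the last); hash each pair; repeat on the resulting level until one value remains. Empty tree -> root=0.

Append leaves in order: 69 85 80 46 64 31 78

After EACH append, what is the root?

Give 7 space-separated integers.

After append 69 (leaves=[69]):
  L0: [69]
  root=69
After append 85 (leaves=[69, 85]):
  L0: [69, 85]
  L1: h(69,85)=(69*31+85)%997=230 -> [230]
  root=230
After append 80 (leaves=[69, 85, 80]):
  L0: [69, 85, 80]
  L1: h(69,85)=(69*31+85)%997=230 h(80,80)=(80*31+80)%997=566 -> [230, 566]
  L2: h(230,566)=(230*31+566)%997=717 -> [717]
  root=717
After append 46 (leaves=[69, 85, 80, 46]):
  L0: [69, 85, 80, 46]
  L1: h(69,85)=(69*31+85)%997=230 h(80,46)=(80*31+46)%997=532 -> [230, 532]
  L2: h(230,532)=(230*31+532)%997=683 -> [683]
  root=683
After append 64 (leaves=[69, 85, 80, 46, 64]):
  L0: [69, 85, 80, 46, 64]
  L1: h(69,85)=(69*31+85)%997=230 h(80,46)=(80*31+46)%997=532 h(64,64)=(64*31+64)%997=54 -> [230, 532, 54]
  L2: h(230,532)=(230*31+532)%997=683 h(54,54)=(54*31+54)%997=731 -> [683, 731]
  L3: h(683,731)=(683*31+731)%997=967 -> [967]
  root=967
After append 31 (leaves=[69, 85, 80, 46, 64, 31]):
  L0: [69, 85, 80, 46, 64, 31]
  L1: h(69,85)=(69*31+85)%997=230 h(80,46)=(80*31+46)%997=532 h(64,31)=(64*31+31)%997=21 -> [230, 532, 21]
  L2: h(230,532)=(230*31+532)%997=683 h(21,21)=(21*31+21)%997=672 -> [683, 672]
  L3: h(683,672)=(683*31+672)%997=908 -> [908]
  root=908
After append 78 (leaves=[69, 85, 80, 46, 64, 31, 78]):
  L0: [69, 85, 80, 46, 64, 31, 78]
  L1: h(69,85)=(69*31+85)%997=230 h(80,46)=(80*31+46)%997=532 h(64,31)=(64*31+31)%997=21 h(78,78)=(78*31+78)%997=502 -> [230, 532, 21, 502]
  L2: h(230,532)=(230*31+532)%997=683 h(21,502)=(21*31+502)%997=156 -> [683, 156]
  L3: h(683,156)=(683*31+156)%997=392 -> [392]
  root=392

Answer: 69 230 717 683 967 908 392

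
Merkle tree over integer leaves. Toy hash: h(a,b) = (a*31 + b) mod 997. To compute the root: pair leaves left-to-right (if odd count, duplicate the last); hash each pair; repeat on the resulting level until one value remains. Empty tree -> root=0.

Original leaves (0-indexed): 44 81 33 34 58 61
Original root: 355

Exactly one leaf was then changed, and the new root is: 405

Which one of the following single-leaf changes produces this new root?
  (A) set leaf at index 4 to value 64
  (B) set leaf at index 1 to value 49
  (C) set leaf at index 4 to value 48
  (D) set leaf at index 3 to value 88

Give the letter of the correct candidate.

Original leaves: [44, 81, 33, 34, 58, 61]
Target new root: 405
Try each candidate change and compute the resulting root:
Candidate A: set leaf[4] = 64 -> leaves = [44, 81, 33, 34, 64, 61]
  L0: [44, 81, 33, 34, 64, 61]
  L1: h(44,81)=(44*31+81)%997=448 h(33,34)=(33*31+34)%997=60 h(64,61)=(64*31+61)%997=51 -> [448, 60, 51]
  L2: h(448,60)=(448*31+60)%997=987 h(51,51)=(51*31+51)%997=635 -> [987, 635]
  L3: h(987,635)=(987*31+635)%997=325 -> [325]
  root = 325 != target 405
Candidate B: set leaf[1] = 49 -> leaves = [44, 49, 33, 34, 58, 61]
  L0: [44, 49, 33, 34, 58, 61]
  L1: h(44,49)=(44*31+49)%997=416 h(33,34)=(33*31+34)%997=60 h(58,61)=(58*31+61)%997=862 -> [416, 60, 862]
  L2: h(416,60)=(416*31+60)%997=992 h(862,862)=(862*31+862)%997=665 -> [992, 665]
  L3: h(992,665)=(992*31+665)%997=510 -> [510]
  root = 510 != target 405
Candidate C: set leaf[4] = 48 -> leaves = [44, 81, 33, 34, 48, 61]
  L0: [44, 81, 33, 34, 48, 61]
  L1: h(44,81)=(44*31+81)%997=448 h(33,34)=(33*31+34)%997=60 h(48,61)=(48*31+61)%997=552 -> [448, 60, 552]
  L2: h(448,60)=(448*31+60)%997=987 h(552,552)=(552*31+552)%997=715 -> [987, 715]
  L3: h(987,715)=(987*31+715)%997=405 -> [405]
  root = 405 == target 405  ** MATCH **
Candidate D: set leaf[3] = 88 -> leaves = [44, 81, 33, 88, 58, 61]
  L0: [44, 81, 33, 88, 58, 61]
  L1: h(44,81)=(44*31+81)%997=448 h(33,88)=(33*31+88)%997=114 h(58,61)=(58*31+61)%997=862 -> [448, 114, 862]
  L2: h(448,114)=(448*31+114)%997=44 h(862,862)=(862*31+862)%997=665 -> [44, 665]
  L3: h(44,665)=(44*31+665)%997=35 -> [35]
  root = 35 != target 405
Candidate C produces the target root.

Answer: C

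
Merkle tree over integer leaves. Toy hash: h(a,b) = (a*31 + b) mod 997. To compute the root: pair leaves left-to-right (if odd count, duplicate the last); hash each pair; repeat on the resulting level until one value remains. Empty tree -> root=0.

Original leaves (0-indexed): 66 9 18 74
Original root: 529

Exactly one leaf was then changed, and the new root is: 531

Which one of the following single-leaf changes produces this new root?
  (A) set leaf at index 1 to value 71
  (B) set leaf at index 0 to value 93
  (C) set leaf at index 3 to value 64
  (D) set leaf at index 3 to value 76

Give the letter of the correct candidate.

Answer: D

Derivation:
Original leaves: [66, 9, 18, 74]
Target new root: 531
Try each candidate change and compute the resulting root:
Candidate A: set leaf[1] = 71 -> leaves = [66, 71, 18, 74]
  L0: [66, 71, 18, 74]
  L1: h(66,71)=(66*31+71)%997=123 h(18,74)=(18*31+74)%997=632 -> [123, 632]
  L2: h(123,632)=(123*31+632)%997=457 -> [457]
  root = 457 != target 531
Candidate B: set leaf[0] = 93 -> leaves = [93, 9, 18, 74]
  L0: [93, 9, 18, 74]
  L1: h(93,9)=(93*31+9)%997=898 h(18,74)=(18*31+74)%997=632 -> [898, 632]
  L2: h(898,632)=(898*31+632)%997=554 -> [554]
  root = 554 != target 531
Candidate C: set leaf[3] = 64 -> leaves = [66, 9, 18, 64]
  L0: [66, 9, 18, 64]
  L1: h(66,9)=(66*31+9)%997=61 h(18,64)=(18*31+64)%997=622 -> [61, 622]
  L2: h(61,622)=(61*31+622)%997=519 -> [519]
  root = 519 != target 531
Candidate D: set leaf[3] = 76 -> leaves = [66, 9, 18, 76]
  L0: [66, 9, 18, 76]
  L1: h(66,9)=(66*31+9)%997=61 h(18,76)=(18*31+76)%997=634 -> [61, 634]
  L2: h(61,634)=(61*31+634)%997=531 -> [531]
  root = 531 == target 531  ** MATCH **
Candidate D produces the target root.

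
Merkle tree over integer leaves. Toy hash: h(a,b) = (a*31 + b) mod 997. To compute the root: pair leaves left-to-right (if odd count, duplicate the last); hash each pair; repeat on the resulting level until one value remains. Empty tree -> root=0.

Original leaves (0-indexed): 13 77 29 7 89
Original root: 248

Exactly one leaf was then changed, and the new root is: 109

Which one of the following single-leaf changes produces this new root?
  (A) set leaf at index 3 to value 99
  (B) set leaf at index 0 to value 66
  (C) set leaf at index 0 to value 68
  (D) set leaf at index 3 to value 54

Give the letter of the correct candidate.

Original leaves: [13, 77, 29, 7, 89]
Target new root: 109
Try each candidate change and compute the resulting root:
Candidate A: set leaf[3] = 99 -> leaves = [13, 77, 29, 99, 89]
  L0: [13, 77, 29, 99, 89]
  L1: h(13,77)=(13*31+77)%997=480 h(29,99)=(29*31+99)%997=1 h(89,89)=(89*31+89)%997=854 -> [480, 1, 854]
  L2: h(480,1)=(480*31+1)%997=923 h(854,854)=(854*31+854)%997=409 -> [923, 409]
  L3: h(923,409)=(923*31+409)%997=109 -> [109]
  root = 109 == target 109  ** MATCH **
Candidate B: set leaf[0] = 66 -> leaves = [66, 77, 29, 7, 89]
  L0: [66, 77, 29, 7, 89]
  L1: h(66,77)=(66*31+77)%997=129 h(29,7)=(29*31+7)%997=906 h(89,89)=(89*31+89)%997=854 -> [129, 906, 854]
  L2: h(129,906)=(129*31+906)%997=917 h(854,854)=(854*31+854)%997=409 -> [917, 409]
  L3: h(917,409)=(917*31+409)%997=920 -> [920]
  root = 920 != target 109
Candidate C: set leaf[0] = 68 -> leaves = [68, 77, 29, 7, 89]
  L0: [68, 77, 29, 7, 89]
  L1: h(68,77)=(68*31+77)%997=191 h(29,7)=(29*31+7)%997=906 h(89,89)=(89*31+89)%997=854 -> [191, 906, 854]
  L2: h(191,906)=(191*31+906)%997=845 h(854,854)=(854*31+854)%997=409 -> [845, 409]
  L3: h(845,409)=(845*31+409)%997=682 -> [682]
  root = 682 != target 109
Candidate D: set leaf[3] = 54 -> leaves = [13, 77, 29, 54, 89]
  L0: [13, 77, 29, 54, 89]
  L1: h(13,77)=(13*31+77)%997=480 h(29,54)=(29*31+54)%997=953 h(89,89)=(89*31+89)%997=854 -> [480, 953, 854]
  L2: h(480,953)=(480*31+953)%997=878 h(854,854)=(854*31+854)%997=409 -> [878, 409]
  L3: h(878,409)=(878*31+409)%997=708 -> [708]
  root = 708 != target 109
Candidate A produces the target root.

Answer: A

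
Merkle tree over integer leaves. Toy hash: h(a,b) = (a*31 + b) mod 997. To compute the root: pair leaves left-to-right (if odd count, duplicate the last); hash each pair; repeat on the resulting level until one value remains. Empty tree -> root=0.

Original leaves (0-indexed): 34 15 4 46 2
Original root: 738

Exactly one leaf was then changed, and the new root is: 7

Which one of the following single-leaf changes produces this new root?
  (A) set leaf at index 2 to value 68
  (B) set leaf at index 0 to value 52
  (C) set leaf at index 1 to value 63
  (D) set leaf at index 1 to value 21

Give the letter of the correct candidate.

Original leaves: [34, 15, 4, 46, 2]
Target new root: 7
Try each candidate change and compute the resulting root:
Candidate A: set leaf[2] = 68 -> leaves = [34, 15, 68, 46, 2]
  L0: [34, 15, 68, 46, 2]
  L1: h(34,15)=(34*31+15)%997=72 h(68,46)=(68*31+46)%997=160 h(2,2)=(2*31+2)%997=64 -> [72, 160, 64]
  L2: h(72,160)=(72*31+160)%997=398 h(64,64)=(64*31+64)%997=54 -> [398, 54]
  L3: h(398,54)=(398*31+54)%997=428 -> [428]
  root = 428 != target 7
Candidate B: set leaf[0] = 52 -> leaves = [52, 15, 4, 46, 2]
  L0: [52, 15, 4, 46, 2]
  L1: h(52,15)=(52*31+15)%997=630 h(4,46)=(4*31+46)%997=170 h(2,2)=(2*31+2)%997=64 -> [630, 170, 64]
  L2: h(630,170)=(630*31+170)%997=757 h(64,64)=(64*31+64)%997=54 -> [757, 54]
  L3: h(757,54)=(757*31+54)%997=590 -> [590]
  root = 590 != target 7
Candidate C: set leaf[1] = 63 -> leaves = [34, 63, 4, 46, 2]
  L0: [34, 63, 4, 46, 2]
  L1: h(34,63)=(34*31+63)%997=120 h(4,46)=(4*31+46)%997=170 h(2,2)=(2*31+2)%997=64 -> [120, 170, 64]
  L2: h(120,170)=(120*31+170)%997=899 h(64,64)=(64*31+64)%997=54 -> [899, 54]
  L3: h(899,54)=(899*31+54)%997=7 -> [7]
  root = 7 == target 7  ** MATCH **
Candidate D: set leaf[1] = 21 -> leaves = [34, 21, 4, 46, 2]
  L0: [34, 21, 4, 46, 2]
  L1: h(34,21)=(34*31+21)%997=78 h(4,46)=(4*31+46)%997=170 h(2,2)=(2*31+2)%997=64 -> [78, 170, 64]
  L2: h(78,170)=(78*31+170)%997=594 h(64,64)=(64*31+64)%997=54 -> [594, 54]
  L3: h(594,54)=(594*31+54)%997=522 -> [522]
  root = 522 != target 7
Candidate C produces the target root.

Answer: C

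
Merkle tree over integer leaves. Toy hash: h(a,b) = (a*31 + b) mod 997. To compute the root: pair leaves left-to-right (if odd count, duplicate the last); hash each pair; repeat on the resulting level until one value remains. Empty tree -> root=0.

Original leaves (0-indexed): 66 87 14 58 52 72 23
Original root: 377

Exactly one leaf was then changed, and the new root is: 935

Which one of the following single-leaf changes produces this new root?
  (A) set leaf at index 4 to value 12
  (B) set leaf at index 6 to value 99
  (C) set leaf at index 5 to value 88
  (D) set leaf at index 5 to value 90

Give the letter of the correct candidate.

Answer: D

Derivation:
Original leaves: [66, 87, 14, 58, 52, 72, 23]
Target new root: 935
Try each candidate change and compute the resulting root:
Candidate A: set leaf[4] = 12 -> leaves = [66, 87, 14, 58, 12, 72, 23]
  L0: [66, 87, 14, 58, 12, 72, 23]
  L1: h(66,87)=(66*31+87)%997=139 h(14,58)=(14*31+58)%997=492 h(12,72)=(12*31+72)%997=444 h(23,23)=(23*31+23)%997=736 -> [139, 492, 444, 736]
  L2: h(139,492)=(139*31+492)%997=813 h(444,736)=(444*31+736)%997=542 -> [813, 542]
  L3: h(813,542)=(813*31+542)%997=820 -> [820]
  root = 820 != target 935
Candidate B: set leaf[6] = 99 -> leaves = [66, 87, 14, 58, 52, 72, 99]
  L0: [66, 87, 14, 58, 52, 72, 99]
  L1: h(66,87)=(66*31+87)%997=139 h(14,58)=(14*31+58)%997=492 h(52,72)=(52*31+72)%997=687 h(99,99)=(99*31+99)%997=177 -> [139, 492, 687, 177]
  L2: h(139,492)=(139*31+492)%997=813 h(687,177)=(687*31+177)%997=537 -> [813, 537]
  L3: h(813,537)=(813*31+537)%997=815 -> [815]
  root = 815 != target 935
Candidate C: set leaf[5] = 88 -> leaves = [66, 87, 14, 58, 52, 88, 23]
  L0: [66, 87, 14, 58, 52, 88, 23]
  L1: h(66,87)=(66*31+87)%997=139 h(14,58)=(14*31+58)%997=492 h(52,88)=(52*31+88)%997=703 h(23,23)=(23*31+23)%997=736 -> [139, 492, 703, 736]
  L2: h(139,492)=(139*31+492)%997=813 h(703,736)=(703*31+736)%997=595 -> [813, 595]
  L3: h(813,595)=(813*31+595)%997=873 -> [873]
  root = 873 != target 935
Candidate D: set leaf[5] = 90 -> leaves = [66, 87, 14, 58, 52, 90, 23]
  L0: [66, 87, 14, 58, 52, 90, 23]
  L1: h(66,87)=(66*31+87)%997=139 h(14,58)=(14*31+58)%997=492 h(52,90)=(52*31+90)%997=705 h(23,23)=(23*31+23)%997=736 -> [139, 492, 705, 736]
  L2: h(139,492)=(139*31+492)%997=813 h(705,736)=(705*31+736)%997=657 -> [813, 657]
  L3: h(813,657)=(813*31+657)%997=935 -> [935]
  root = 935 == target 935  ** MATCH **
Candidate D produces the target root.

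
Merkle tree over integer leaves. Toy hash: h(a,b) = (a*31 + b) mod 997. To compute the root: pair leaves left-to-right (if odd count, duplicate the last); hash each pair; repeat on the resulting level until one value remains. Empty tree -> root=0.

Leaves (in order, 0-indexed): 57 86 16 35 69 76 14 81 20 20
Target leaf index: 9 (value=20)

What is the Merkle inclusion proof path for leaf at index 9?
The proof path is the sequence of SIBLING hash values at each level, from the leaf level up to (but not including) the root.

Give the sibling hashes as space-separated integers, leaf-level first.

Answer: 20 640 540 987

Derivation:
L0 (leaves): [57, 86, 16, 35, 69, 76, 14, 81, 20, 20], target index=9
L1: h(57,86)=(57*31+86)%997=856 [pair 0] h(16,35)=(16*31+35)%997=531 [pair 1] h(69,76)=(69*31+76)%997=221 [pair 2] h(14,81)=(14*31+81)%997=515 [pair 3] h(20,20)=(20*31+20)%997=640 [pair 4] -> [856, 531, 221, 515, 640]
  Sibling for proof at L0: 20
L2: h(856,531)=(856*31+531)%997=148 [pair 0] h(221,515)=(221*31+515)%997=387 [pair 1] h(640,640)=(640*31+640)%997=540 [pair 2] -> [148, 387, 540]
  Sibling for proof at L1: 640
L3: h(148,387)=(148*31+387)%997=987 [pair 0] h(540,540)=(540*31+540)%997=331 [pair 1] -> [987, 331]
  Sibling for proof at L2: 540
L4: h(987,331)=(987*31+331)%997=21 [pair 0] -> [21]
  Sibling for proof at L3: 987
Root: 21
Proof path (sibling hashes from leaf to root): [20, 640, 540, 987]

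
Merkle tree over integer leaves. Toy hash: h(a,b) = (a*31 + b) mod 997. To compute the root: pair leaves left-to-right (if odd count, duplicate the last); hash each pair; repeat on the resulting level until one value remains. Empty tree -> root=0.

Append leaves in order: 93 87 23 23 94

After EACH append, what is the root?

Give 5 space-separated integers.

Answer: 93 976 85 85 188

Derivation:
After append 93 (leaves=[93]):
  L0: [93]
  root=93
After append 87 (leaves=[93, 87]):
  L0: [93, 87]
  L1: h(93,87)=(93*31+87)%997=976 -> [976]
  root=976
After append 23 (leaves=[93, 87, 23]):
  L0: [93, 87, 23]
  L1: h(93,87)=(93*31+87)%997=976 h(23,23)=(23*31+23)%997=736 -> [976, 736]
  L2: h(976,736)=(976*31+736)%997=85 -> [85]
  root=85
After append 23 (leaves=[93, 87, 23, 23]):
  L0: [93, 87, 23, 23]
  L1: h(93,87)=(93*31+87)%997=976 h(23,23)=(23*31+23)%997=736 -> [976, 736]
  L2: h(976,736)=(976*31+736)%997=85 -> [85]
  root=85
After append 94 (leaves=[93, 87, 23, 23, 94]):
  L0: [93, 87, 23, 23, 94]
  L1: h(93,87)=(93*31+87)%997=976 h(23,23)=(23*31+23)%997=736 h(94,94)=(94*31+94)%997=17 -> [976, 736, 17]
  L2: h(976,736)=(976*31+736)%997=85 h(17,17)=(17*31+17)%997=544 -> [85, 544]
  L3: h(85,544)=(85*31+544)%997=188 -> [188]
  root=188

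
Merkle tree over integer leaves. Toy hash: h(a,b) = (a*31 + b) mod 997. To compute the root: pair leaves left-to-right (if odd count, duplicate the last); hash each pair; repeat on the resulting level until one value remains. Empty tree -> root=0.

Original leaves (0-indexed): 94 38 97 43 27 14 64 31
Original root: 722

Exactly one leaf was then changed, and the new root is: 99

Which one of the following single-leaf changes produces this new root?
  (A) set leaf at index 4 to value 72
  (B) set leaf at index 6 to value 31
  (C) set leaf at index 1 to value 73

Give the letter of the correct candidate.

Answer: A

Derivation:
Original leaves: [94, 38, 97, 43, 27, 14, 64, 31]
Target new root: 99
Try each candidate change and compute the resulting root:
Candidate A: set leaf[4] = 72 -> leaves = [94, 38, 97, 43, 72, 14, 64, 31]
  L0: [94, 38, 97, 43, 72, 14, 64, 31]
  L1: h(94,38)=(94*31+38)%997=958 h(97,43)=(97*31+43)%997=59 h(72,14)=(72*31+14)%997=252 h(64,31)=(64*31+31)%997=21 -> [958, 59, 252, 21]
  L2: h(958,59)=(958*31+59)%997=844 h(252,21)=(252*31+21)%997=854 -> [844, 854]
  L3: h(844,854)=(844*31+854)%997=99 -> [99]
  root = 99 == target 99  ** MATCH **
Candidate B: set leaf[6] = 31 -> leaves = [94, 38, 97, 43, 27, 14, 31, 31]
  L0: [94, 38, 97, 43, 27, 14, 31, 31]
  L1: h(94,38)=(94*31+38)%997=958 h(97,43)=(97*31+43)%997=59 h(27,14)=(27*31+14)%997=851 h(31,31)=(31*31+31)%997=992 -> [958, 59, 851, 992]
  L2: h(958,59)=(958*31+59)%997=844 h(851,992)=(851*31+992)%997=454 -> [844, 454]
  L3: h(844,454)=(844*31+454)%997=696 -> [696]
  root = 696 != target 99
Candidate C: set leaf[1] = 73 -> leaves = [94, 73, 97, 43, 27, 14, 64, 31]
  L0: [94, 73, 97, 43, 27, 14, 64, 31]
  L1: h(94,73)=(94*31+73)%997=993 h(97,43)=(97*31+43)%997=59 h(27,14)=(27*31+14)%997=851 h(64,31)=(64*31+31)%997=21 -> [993, 59, 851, 21]
  L2: h(993,59)=(993*31+59)%997=932 h(851,21)=(851*31+21)%997=480 -> [932, 480]
  L3: h(932,480)=(932*31+480)%997=459 -> [459]
  root = 459 != target 99
Candidate A produces the target root.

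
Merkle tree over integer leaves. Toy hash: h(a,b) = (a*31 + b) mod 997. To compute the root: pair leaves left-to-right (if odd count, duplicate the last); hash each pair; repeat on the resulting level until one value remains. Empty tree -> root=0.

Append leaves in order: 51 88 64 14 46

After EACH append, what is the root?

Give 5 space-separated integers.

Answer: 51 672 946 896 105

Derivation:
After append 51 (leaves=[51]):
  L0: [51]
  root=51
After append 88 (leaves=[51, 88]):
  L0: [51, 88]
  L1: h(51,88)=(51*31+88)%997=672 -> [672]
  root=672
After append 64 (leaves=[51, 88, 64]):
  L0: [51, 88, 64]
  L1: h(51,88)=(51*31+88)%997=672 h(64,64)=(64*31+64)%997=54 -> [672, 54]
  L2: h(672,54)=(672*31+54)%997=946 -> [946]
  root=946
After append 14 (leaves=[51, 88, 64, 14]):
  L0: [51, 88, 64, 14]
  L1: h(51,88)=(51*31+88)%997=672 h(64,14)=(64*31+14)%997=4 -> [672, 4]
  L2: h(672,4)=(672*31+4)%997=896 -> [896]
  root=896
After append 46 (leaves=[51, 88, 64, 14, 46]):
  L0: [51, 88, 64, 14, 46]
  L1: h(51,88)=(51*31+88)%997=672 h(64,14)=(64*31+14)%997=4 h(46,46)=(46*31+46)%997=475 -> [672, 4, 475]
  L2: h(672,4)=(672*31+4)%997=896 h(475,475)=(475*31+475)%997=245 -> [896, 245]
  L3: h(896,245)=(896*31+245)%997=105 -> [105]
  root=105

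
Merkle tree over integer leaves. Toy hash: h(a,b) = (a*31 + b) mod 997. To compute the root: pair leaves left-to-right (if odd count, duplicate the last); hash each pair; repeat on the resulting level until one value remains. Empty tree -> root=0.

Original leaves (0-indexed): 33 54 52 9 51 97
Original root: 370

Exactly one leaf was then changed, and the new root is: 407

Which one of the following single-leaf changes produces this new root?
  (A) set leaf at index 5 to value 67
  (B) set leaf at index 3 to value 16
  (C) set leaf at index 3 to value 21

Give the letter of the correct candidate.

Original leaves: [33, 54, 52, 9, 51, 97]
Target new root: 407
Try each candidate change and compute the resulting root:
Candidate A: set leaf[5] = 67 -> leaves = [33, 54, 52, 9, 51, 67]
  L0: [33, 54, 52, 9, 51, 67]
  L1: h(33,54)=(33*31+54)%997=80 h(52,9)=(52*31+9)%997=624 h(51,67)=(51*31+67)%997=651 -> [80, 624, 651]
  L2: h(80,624)=(80*31+624)%997=113 h(651,651)=(651*31+651)%997=892 -> [113, 892]
  L3: h(113,892)=(113*31+892)%997=407 -> [407]
  root = 407 == target 407  ** MATCH **
Candidate B: set leaf[3] = 16 -> leaves = [33, 54, 52, 16, 51, 97]
  L0: [33, 54, 52, 16, 51, 97]
  L1: h(33,54)=(33*31+54)%997=80 h(52,16)=(52*31+16)%997=631 h(51,97)=(51*31+97)%997=681 -> [80, 631, 681]
  L2: h(80,631)=(80*31+631)%997=120 h(681,681)=(681*31+681)%997=855 -> [120, 855]
  L3: h(120,855)=(120*31+855)%997=587 -> [587]
  root = 587 != target 407
Candidate C: set leaf[3] = 21 -> leaves = [33, 54, 52, 21, 51, 97]
  L0: [33, 54, 52, 21, 51, 97]
  L1: h(33,54)=(33*31+54)%997=80 h(52,21)=(52*31+21)%997=636 h(51,97)=(51*31+97)%997=681 -> [80, 636, 681]
  L2: h(80,636)=(80*31+636)%997=125 h(681,681)=(681*31+681)%997=855 -> [125, 855]
  L3: h(125,855)=(125*31+855)%997=742 -> [742]
  root = 742 != target 407
Candidate A produces the target root.

Answer: A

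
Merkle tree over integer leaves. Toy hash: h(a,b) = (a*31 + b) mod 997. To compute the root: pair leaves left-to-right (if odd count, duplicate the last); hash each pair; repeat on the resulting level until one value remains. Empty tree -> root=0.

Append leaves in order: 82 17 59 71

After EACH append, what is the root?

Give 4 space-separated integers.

After append 82 (leaves=[82]):
  L0: [82]
  root=82
After append 17 (leaves=[82, 17]):
  L0: [82, 17]
  L1: h(82,17)=(82*31+17)%997=565 -> [565]
  root=565
After append 59 (leaves=[82, 17, 59]):
  L0: [82, 17, 59]
  L1: h(82,17)=(82*31+17)%997=565 h(59,59)=(59*31+59)%997=891 -> [565, 891]
  L2: h(565,891)=(565*31+891)%997=460 -> [460]
  root=460
After append 71 (leaves=[82, 17, 59, 71]):
  L0: [82, 17, 59, 71]
  L1: h(82,17)=(82*31+17)%997=565 h(59,71)=(59*31+71)%997=903 -> [565, 903]
  L2: h(565,903)=(565*31+903)%997=472 -> [472]
  root=472

Answer: 82 565 460 472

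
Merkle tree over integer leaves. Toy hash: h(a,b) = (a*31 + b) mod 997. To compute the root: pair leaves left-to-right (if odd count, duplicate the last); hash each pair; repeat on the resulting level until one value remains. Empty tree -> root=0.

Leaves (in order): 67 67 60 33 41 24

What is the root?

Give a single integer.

Answer: 8

Derivation:
L0: [67, 67, 60, 33, 41, 24]
L1: h(67,67)=(67*31+67)%997=150 h(60,33)=(60*31+33)%997=896 h(41,24)=(41*31+24)%997=298 -> [150, 896, 298]
L2: h(150,896)=(150*31+896)%997=561 h(298,298)=(298*31+298)%997=563 -> [561, 563]
L3: h(561,563)=(561*31+563)%997=8 -> [8]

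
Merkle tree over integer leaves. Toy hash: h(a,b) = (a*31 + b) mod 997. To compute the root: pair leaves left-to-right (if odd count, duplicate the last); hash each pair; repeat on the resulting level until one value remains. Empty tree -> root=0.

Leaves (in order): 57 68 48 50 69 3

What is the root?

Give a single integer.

L0: [57, 68, 48, 50, 69, 3]
L1: h(57,68)=(57*31+68)%997=838 h(48,50)=(48*31+50)%997=541 h(69,3)=(69*31+3)%997=148 -> [838, 541, 148]
L2: h(838,541)=(838*31+541)%997=597 h(148,148)=(148*31+148)%997=748 -> [597, 748]
L3: h(597,748)=(597*31+748)%997=312 -> [312]

Answer: 312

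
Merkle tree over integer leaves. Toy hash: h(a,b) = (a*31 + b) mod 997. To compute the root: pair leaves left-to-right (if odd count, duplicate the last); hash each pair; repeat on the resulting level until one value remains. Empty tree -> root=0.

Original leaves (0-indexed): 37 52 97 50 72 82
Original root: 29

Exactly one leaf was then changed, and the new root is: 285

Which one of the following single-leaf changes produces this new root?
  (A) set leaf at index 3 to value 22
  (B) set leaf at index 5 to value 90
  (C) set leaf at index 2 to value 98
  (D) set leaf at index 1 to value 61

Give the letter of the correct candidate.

Answer: B

Derivation:
Original leaves: [37, 52, 97, 50, 72, 82]
Target new root: 285
Try each candidate change and compute the resulting root:
Candidate A: set leaf[3] = 22 -> leaves = [37, 52, 97, 22, 72, 82]
  L0: [37, 52, 97, 22, 72, 82]
  L1: h(37,52)=(37*31+52)%997=202 h(97,22)=(97*31+22)%997=38 h(72,82)=(72*31+82)%997=320 -> [202, 38, 320]
  L2: h(202,38)=(202*31+38)%997=318 h(320,320)=(320*31+320)%997=270 -> [318, 270]
  L3: h(318,270)=(318*31+270)%997=158 -> [158]
  root = 158 != target 285
Candidate B: set leaf[5] = 90 -> leaves = [37, 52, 97, 50, 72, 90]
  L0: [37, 52, 97, 50, 72, 90]
  L1: h(37,52)=(37*31+52)%997=202 h(97,50)=(97*31+50)%997=66 h(72,90)=(72*31+90)%997=328 -> [202, 66, 328]
  L2: h(202,66)=(202*31+66)%997=346 h(328,328)=(328*31+328)%997=526 -> [346, 526]
  L3: h(346,526)=(346*31+526)%997=285 -> [285]
  root = 285 == target 285  ** MATCH **
Candidate C: set leaf[2] = 98 -> leaves = [37, 52, 98, 50, 72, 82]
  L0: [37, 52, 98, 50, 72, 82]
  L1: h(37,52)=(37*31+52)%997=202 h(98,50)=(98*31+50)%997=97 h(72,82)=(72*31+82)%997=320 -> [202, 97, 320]
  L2: h(202,97)=(202*31+97)%997=377 h(320,320)=(320*31+320)%997=270 -> [377, 270]
  L3: h(377,270)=(377*31+270)%997=990 -> [990]
  root = 990 != target 285
Candidate D: set leaf[1] = 61 -> leaves = [37, 61, 97, 50, 72, 82]
  L0: [37, 61, 97, 50, 72, 82]
  L1: h(37,61)=(37*31+61)%997=211 h(97,50)=(97*31+50)%997=66 h(72,82)=(72*31+82)%997=320 -> [211, 66, 320]
  L2: h(211,66)=(211*31+66)%997=625 h(320,320)=(320*31+320)%997=270 -> [625, 270]
  L3: h(625,270)=(625*31+270)%997=702 -> [702]
  root = 702 != target 285
Candidate B produces the target root.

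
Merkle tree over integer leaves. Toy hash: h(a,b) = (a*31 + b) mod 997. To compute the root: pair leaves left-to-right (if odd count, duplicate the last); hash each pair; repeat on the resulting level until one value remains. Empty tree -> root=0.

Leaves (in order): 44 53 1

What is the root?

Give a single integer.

Answer: 91

Derivation:
L0: [44, 53, 1]
L1: h(44,53)=(44*31+53)%997=420 h(1,1)=(1*31+1)%997=32 -> [420, 32]
L2: h(420,32)=(420*31+32)%997=91 -> [91]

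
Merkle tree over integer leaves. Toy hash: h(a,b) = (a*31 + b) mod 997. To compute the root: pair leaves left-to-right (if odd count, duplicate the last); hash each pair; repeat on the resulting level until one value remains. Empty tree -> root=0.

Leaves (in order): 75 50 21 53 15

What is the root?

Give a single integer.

Answer: 537

Derivation:
L0: [75, 50, 21, 53, 15]
L1: h(75,50)=(75*31+50)%997=381 h(21,53)=(21*31+53)%997=704 h(15,15)=(15*31+15)%997=480 -> [381, 704, 480]
L2: h(381,704)=(381*31+704)%997=551 h(480,480)=(480*31+480)%997=405 -> [551, 405]
L3: h(551,405)=(551*31+405)%997=537 -> [537]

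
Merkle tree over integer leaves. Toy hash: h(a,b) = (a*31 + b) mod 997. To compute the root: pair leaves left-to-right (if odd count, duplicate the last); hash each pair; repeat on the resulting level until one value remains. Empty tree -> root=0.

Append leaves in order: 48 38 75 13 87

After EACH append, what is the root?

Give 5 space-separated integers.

Answer: 48 529 853 791 948

Derivation:
After append 48 (leaves=[48]):
  L0: [48]
  root=48
After append 38 (leaves=[48, 38]):
  L0: [48, 38]
  L1: h(48,38)=(48*31+38)%997=529 -> [529]
  root=529
After append 75 (leaves=[48, 38, 75]):
  L0: [48, 38, 75]
  L1: h(48,38)=(48*31+38)%997=529 h(75,75)=(75*31+75)%997=406 -> [529, 406]
  L2: h(529,406)=(529*31+406)%997=853 -> [853]
  root=853
After append 13 (leaves=[48, 38, 75, 13]):
  L0: [48, 38, 75, 13]
  L1: h(48,38)=(48*31+38)%997=529 h(75,13)=(75*31+13)%997=344 -> [529, 344]
  L2: h(529,344)=(529*31+344)%997=791 -> [791]
  root=791
After append 87 (leaves=[48, 38, 75, 13, 87]):
  L0: [48, 38, 75, 13, 87]
  L1: h(48,38)=(48*31+38)%997=529 h(75,13)=(75*31+13)%997=344 h(87,87)=(87*31+87)%997=790 -> [529, 344, 790]
  L2: h(529,344)=(529*31+344)%997=791 h(790,790)=(790*31+790)%997=355 -> [791, 355]
  L3: h(791,355)=(791*31+355)%997=948 -> [948]
  root=948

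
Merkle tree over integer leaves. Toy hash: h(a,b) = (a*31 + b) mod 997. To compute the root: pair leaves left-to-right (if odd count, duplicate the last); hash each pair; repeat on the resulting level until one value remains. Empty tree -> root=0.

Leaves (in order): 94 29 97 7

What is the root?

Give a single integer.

L0: [94, 29, 97, 7]
L1: h(94,29)=(94*31+29)%997=949 h(97,7)=(97*31+7)%997=23 -> [949, 23]
L2: h(949,23)=(949*31+23)%997=529 -> [529]

Answer: 529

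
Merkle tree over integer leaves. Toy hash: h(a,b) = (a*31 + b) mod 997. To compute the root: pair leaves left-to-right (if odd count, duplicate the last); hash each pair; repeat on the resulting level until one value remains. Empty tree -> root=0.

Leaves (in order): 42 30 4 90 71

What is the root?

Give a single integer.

L0: [42, 30, 4, 90, 71]
L1: h(42,30)=(42*31+30)%997=335 h(4,90)=(4*31+90)%997=214 h(71,71)=(71*31+71)%997=278 -> [335, 214, 278]
L2: h(335,214)=(335*31+214)%997=629 h(278,278)=(278*31+278)%997=920 -> [629, 920]
L3: h(629,920)=(629*31+920)%997=479 -> [479]

Answer: 479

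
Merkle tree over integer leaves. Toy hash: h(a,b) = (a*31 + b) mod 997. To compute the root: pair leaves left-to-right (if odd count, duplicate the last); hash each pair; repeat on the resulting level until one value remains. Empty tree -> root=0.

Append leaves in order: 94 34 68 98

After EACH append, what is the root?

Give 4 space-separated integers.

After append 94 (leaves=[94]):
  L0: [94]
  root=94
After append 34 (leaves=[94, 34]):
  L0: [94, 34]
  L1: h(94,34)=(94*31+34)%997=954 -> [954]
  root=954
After append 68 (leaves=[94, 34, 68]):
  L0: [94, 34, 68]
  L1: h(94,34)=(94*31+34)%997=954 h(68,68)=(68*31+68)%997=182 -> [954, 182]
  L2: h(954,182)=(954*31+182)%997=843 -> [843]
  root=843
After append 98 (leaves=[94, 34, 68, 98]):
  L0: [94, 34, 68, 98]
  L1: h(94,34)=(94*31+34)%997=954 h(68,98)=(68*31+98)%997=212 -> [954, 212]
  L2: h(954,212)=(954*31+212)%997=873 -> [873]
  root=873

Answer: 94 954 843 873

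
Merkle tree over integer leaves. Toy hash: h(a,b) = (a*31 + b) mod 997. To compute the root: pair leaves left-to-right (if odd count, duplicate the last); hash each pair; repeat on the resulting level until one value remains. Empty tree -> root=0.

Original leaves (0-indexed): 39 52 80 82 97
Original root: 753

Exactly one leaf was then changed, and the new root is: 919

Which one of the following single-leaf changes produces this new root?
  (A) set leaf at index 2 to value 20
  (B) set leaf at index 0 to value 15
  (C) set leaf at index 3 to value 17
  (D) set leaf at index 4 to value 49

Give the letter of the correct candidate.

Original leaves: [39, 52, 80, 82, 97]
Target new root: 919
Try each candidate change and compute the resulting root:
Candidate A: set leaf[2] = 20 -> leaves = [39, 52, 20, 82, 97]
  L0: [39, 52, 20, 82, 97]
  L1: h(39,52)=(39*31+52)%997=264 h(20,82)=(20*31+82)%997=702 h(97,97)=(97*31+97)%997=113 -> [264, 702, 113]
  L2: h(264,702)=(264*31+702)%997=910 h(113,113)=(113*31+113)%997=625 -> [910, 625]
  L3: h(910,625)=(910*31+625)%997=919 -> [919]
  root = 919 == target 919  ** MATCH **
Candidate B: set leaf[0] = 15 -> leaves = [15, 52, 80, 82, 97]
  L0: [15, 52, 80, 82, 97]
  L1: h(15,52)=(15*31+52)%997=517 h(80,82)=(80*31+82)%997=568 h(97,97)=(97*31+97)%997=113 -> [517, 568, 113]
  L2: h(517,568)=(517*31+568)%997=643 h(113,113)=(113*31+113)%997=625 -> [643, 625]
  L3: h(643,625)=(643*31+625)%997=618 -> [618]
  root = 618 != target 919
Candidate C: set leaf[3] = 17 -> leaves = [39, 52, 80, 17, 97]
  L0: [39, 52, 80, 17, 97]
  L1: h(39,52)=(39*31+52)%997=264 h(80,17)=(80*31+17)%997=503 h(97,97)=(97*31+97)%997=113 -> [264, 503, 113]
  L2: h(264,503)=(264*31+503)%997=711 h(113,113)=(113*31+113)%997=625 -> [711, 625]
  L3: h(711,625)=(711*31+625)%997=732 -> [732]
  root = 732 != target 919
Candidate D: set leaf[4] = 49 -> leaves = [39, 52, 80, 82, 49]
  L0: [39, 52, 80, 82, 49]
  L1: h(39,52)=(39*31+52)%997=264 h(80,82)=(80*31+82)%997=568 h(49,49)=(49*31+49)%997=571 -> [264, 568, 571]
  L2: h(264,568)=(264*31+568)%997=776 h(571,571)=(571*31+571)%997=326 -> [776, 326]
  L3: h(776,326)=(776*31+326)%997=454 -> [454]
  root = 454 != target 919
Candidate A produces the target root.

Answer: A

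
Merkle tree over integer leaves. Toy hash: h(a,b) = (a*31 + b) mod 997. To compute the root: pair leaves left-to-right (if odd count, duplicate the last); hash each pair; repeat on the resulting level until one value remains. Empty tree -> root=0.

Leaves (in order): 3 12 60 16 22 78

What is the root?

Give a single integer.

Answer: 930

Derivation:
L0: [3, 12, 60, 16, 22, 78]
L1: h(3,12)=(3*31+12)%997=105 h(60,16)=(60*31+16)%997=879 h(22,78)=(22*31+78)%997=760 -> [105, 879, 760]
L2: h(105,879)=(105*31+879)%997=146 h(760,760)=(760*31+760)%997=392 -> [146, 392]
L3: h(146,392)=(146*31+392)%997=930 -> [930]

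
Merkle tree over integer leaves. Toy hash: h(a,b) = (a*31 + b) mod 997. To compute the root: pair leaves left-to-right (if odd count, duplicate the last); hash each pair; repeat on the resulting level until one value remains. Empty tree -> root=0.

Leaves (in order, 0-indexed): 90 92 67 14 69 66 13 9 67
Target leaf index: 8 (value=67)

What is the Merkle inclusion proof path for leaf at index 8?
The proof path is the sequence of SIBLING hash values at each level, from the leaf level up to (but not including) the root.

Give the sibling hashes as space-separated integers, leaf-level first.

Answer: 67 150 812 923

Derivation:
L0 (leaves): [90, 92, 67, 14, 69, 66, 13, 9, 67], target index=8
L1: h(90,92)=(90*31+92)%997=888 [pair 0] h(67,14)=(67*31+14)%997=97 [pair 1] h(69,66)=(69*31+66)%997=211 [pair 2] h(13,9)=(13*31+9)%997=412 [pair 3] h(67,67)=(67*31+67)%997=150 [pair 4] -> [888, 97, 211, 412, 150]
  Sibling for proof at L0: 67
L2: h(888,97)=(888*31+97)%997=706 [pair 0] h(211,412)=(211*31+412)%997=971 [pair 1] h(150,150)=(150*31+150)%997=812 [pair 2] -> [706, 971, 812]
  Sibling for proof at L1: 150
L3: h(706,971)=(706*31+971)%997=923 [pair 0] h(812,812)=(812*31+812)%997=62 [pair 1] -> [923, 62]
  Sibling for proof at L2: 812
L4: h(923,62)=(923*31+62)%997=759 [pair 0] -> [759]
  Sibling for proof at L3: 923
Root: 759
Proof path (sibling hashes from leaf to root): [67, 150, 812, 923]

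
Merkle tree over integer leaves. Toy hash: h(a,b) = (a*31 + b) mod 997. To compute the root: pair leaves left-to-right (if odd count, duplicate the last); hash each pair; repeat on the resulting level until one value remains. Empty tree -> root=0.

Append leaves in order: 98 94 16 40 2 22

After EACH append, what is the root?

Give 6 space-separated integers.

Answer: 98 141 895 919 627 270

Derivation:
After append 98 (leaves=[98]):
  L0: [98]
  root=98
After append 94 (leaves=[98, 94]):
  L0: [98, 94]
  L1: h(98,94)=(98*31+94)%997=141 -> [141]
  root=141
After append 16 (leaves=[98, 94, 16]):
  L0: [98, 94, 16]
  L1: h(98,94)=(98*31+94)%997=141 h(16,16)=(16*31+16)%997=512 -> [141, 512]
  L2: h(141,512)=(141*31+512)%997=895 -> [895]
  root=895
After append 40 (leaves=[98, 94, 16, 40]):
  L0: [98, 94, 16, 40]
  L1: h(98,94)=(98*31+94)%997=141 h(16,40)=(16*31+40)%997=536 -> [141, 536]
  L2: h(141,536)=(141*31+536)%997=919 -> [919]
  root=919
After append 2 (leaves=[98, 94, 16, 40, 2]):
  L0: [98, 94, 16, 40, 2]
  L1: h(98,94)=(98*31+94)%997=141 h(16,40)=(16*31+40)%997=536 h(2,2)=(2*31+2)%997=64 -> [141, 536, 64]
  L2: h(141,536)=(141*31+536)%997=919 h(64,64)=(64*31+64)%997=54 -> [919, 54]
  L3: h(919,54)=(919*31+54)%997=627 -> [627]
  root=627
After append 22 (leaves=[98, 94, 16, 40, 2, 22]):
  L0: [98, 94, 16, 40, 2, 22]
  L1: h(98,94)=(98*31+94)%997=141 h(16,40)=(16*31+40)%997=536 h(2,22)=(2*31+22)%997=84 -> [141, 536, 84]
  L2: h(141,536)=(141*31+536)%997=919 h(84,84)=(84*31+84)%997=694 -> [919, 694]
  L3: h(919,694)=(919*31+694)%997=270 -> [270]
  root=270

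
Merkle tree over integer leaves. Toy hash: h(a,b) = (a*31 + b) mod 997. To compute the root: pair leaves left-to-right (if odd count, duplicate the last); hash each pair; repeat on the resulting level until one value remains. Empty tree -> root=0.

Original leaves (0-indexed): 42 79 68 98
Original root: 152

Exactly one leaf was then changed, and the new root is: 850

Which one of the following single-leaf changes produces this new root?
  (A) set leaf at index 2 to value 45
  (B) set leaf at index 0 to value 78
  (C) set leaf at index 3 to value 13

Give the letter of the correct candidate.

Original leaves: [42, 79, 68, 98]
Target new root: 850
Try each candidate change and compute the resulting root:
Candidate A: set leaf[2] = 45 -> leaves = [42, 79, 45, 98]
  L0: [42, 79, 45, 98]
  L1: h(42,79)=(42*31+79)%997=384 h(45,98)=(45*31+98)%997=496 -> [384, 496]
  L2: h(384,496)=(384*31+496)%997=436 -> [436]
  root = 436 != target 850
Candidate B: set leaf[0] = 78 -> leaves = [78, 79, 68, 98]
  L0: [78, 79, 68, 98]
  L1: h(78,79)=(78*31+79)%997=503 h(68,98)=(68*31+98)%997=212 -> [503, 212]
  L2: h(503,212)=(503*31+212)%997=850 -> [850]
  root = 850 == target 850  ** MATCH **
Candidate C: set leaf[3] = 13 -> leaves = [42, 79, 68, 13]
  L0: [42, 79, 68, 13]
  L1: h(42,79)=(42*31+79)%997=384 h(68,13)=(68*31+13)%997=127 -> [384, 127]
  L2: h(384,127)=(384*31+127)%997=67 -> [67]
  root = 67 != target 850
Candidate B produces the target root.

Answer: B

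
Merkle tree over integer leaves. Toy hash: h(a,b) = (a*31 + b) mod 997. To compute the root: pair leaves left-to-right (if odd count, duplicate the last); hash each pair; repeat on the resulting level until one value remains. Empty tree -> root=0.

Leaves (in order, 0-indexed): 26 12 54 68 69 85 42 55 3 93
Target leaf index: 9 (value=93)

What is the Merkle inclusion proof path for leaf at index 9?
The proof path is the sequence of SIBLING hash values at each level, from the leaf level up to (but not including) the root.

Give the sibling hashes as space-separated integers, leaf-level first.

Answer: 3 186 967 140

Derivation:
L0 (leaves): [26, 12, 54, 68, 69, 85, 42, 55, 3, 93], target index=9
L1: h(26,12)=(26*31+12)%997=818 [pair 0] h(54,68)=(54*31+68)%997=745 [pair 1] h(69,85)=(69*31+85)%997=230 [pair 2] h(42,55)=(42*31+55)%997=360 [pair 3] h(3,93)=(3*31+93)%997=186 [pair 4] -> [818, 745, 230, 360, 186]
  Sibling for proof at L0: 3
L2: h(818,745)=(818*31+745)%997=181 [pair 0] h(230,360)=(230*31+360)%997=511 [pair 1] h(186,186)=(186*31+186)%997=967 [pair 2] -> [181, 511, 967]
  Sibling for proof at L1: 186
L3: h(181,511)=(181*31+511)%997=140 [pair 0] h(967,967)=(967*31+967)%997=37 [pair 1] -> [140, 37]
  Sibling for proof at L2: 967
L4: h(140,37)=(140*31+37)%997=389 [pair 0] -> [389]
  Sibling for proof at L3: 140
Root: 389
Proof path (sibling hashes from leaf to root): [3, 186, 967, 140]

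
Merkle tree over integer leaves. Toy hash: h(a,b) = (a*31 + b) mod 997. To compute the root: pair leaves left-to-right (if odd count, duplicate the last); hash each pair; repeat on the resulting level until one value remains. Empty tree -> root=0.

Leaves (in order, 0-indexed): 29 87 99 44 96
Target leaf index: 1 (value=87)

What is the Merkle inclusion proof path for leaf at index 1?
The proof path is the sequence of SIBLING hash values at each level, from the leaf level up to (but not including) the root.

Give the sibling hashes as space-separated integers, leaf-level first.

Answer: 29 122 598

Derivation:
L0 (leaves): [29, 87, 99, 44, 96], target index=1
L1: h(29,87)=(29*31+87)%997=986 [pair 0] h(99,44)=(99*31+44)%997=122 [pair 1] h(96,96)=(96*31+96)%997=81 [pair 2] -> [986, 122, 81]
  Sibling for proof at L0: 29
L2: h(986,122)=(986*31+122)%997=778 [pair 0] h(81,81)=(81*31+81)%997=598 [pair 1] -> [778, 598]
  Sibling for proof at L1: 122
L3: h(778,598)=(778*31+598)%997=788 [pair 0] -> [788]
  Sibling for proof at L2: 598
Root: 788
Proof path (sibling hashes from leaf to root): [29, 122, 598]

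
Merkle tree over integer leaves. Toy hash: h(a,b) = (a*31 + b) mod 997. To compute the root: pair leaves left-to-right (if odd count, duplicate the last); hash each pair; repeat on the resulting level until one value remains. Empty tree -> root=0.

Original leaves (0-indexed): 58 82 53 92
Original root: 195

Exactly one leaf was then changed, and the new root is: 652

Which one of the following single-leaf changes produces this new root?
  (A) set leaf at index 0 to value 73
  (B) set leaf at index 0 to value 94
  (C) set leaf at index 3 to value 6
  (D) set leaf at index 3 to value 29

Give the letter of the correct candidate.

Answer: A

Derivation:
Original leaves: [58, 82, 53, 92]
Target new root: 652
Try each candidate change and compute the resulting root:
Candidate A: set leaf[0] = 73 -> leaves = [73, 82, 53, 92]
  L0: [73, 82, 53, 92]
  L1: h(73,82)=(73*31+82)%997=351 h(53,92)=(53*31+92)%997=738 -> [351, 738]
  L2: h(351,738)=(351*31+738)%997=652 -> [652]
  root = 652 == target 652  ** MATCH **
Candidate B: set leaf[0] = 94 -> leaves = [94, 82, 53, 92]
  L0: [94, 82, 53, 92]
  L1: h(94,82)=(94*31+82)%997=5 h(53,92)=(53*31+92)%997=738 -> [5, 738]
  L2: h(5,738)=(5*31+738)%997=893 -> [893]
  root = 893 != target 652
Candidate C: set leaf[3] = 6 -> leaves = [58, 82, 53, 6]
  L0: [58, 82, 53, 6]
  L1: h(58,82)=(58*31+82)%997=883 h(53,6)=(53*31+6)%997=652 -> [883, 652]
  L2: h(883,652)=(883*31+652)%997=109 -> [109]
  root = 109 != target 652
Candidate D: set leaf[3] = 29 -> leaves = [58, 82, 53, 29]
  L0: [58, 82, 53, 29]
  L1: h(58,82)=(58*31+82)%997=883 h(53,29)=(53*31+29)%997=675 -> [883, 675]
  L2: h(883,675)=(883*31+675)%997=132 -> [132]
  root = 132 != target 652
Candidate A produces the target root.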